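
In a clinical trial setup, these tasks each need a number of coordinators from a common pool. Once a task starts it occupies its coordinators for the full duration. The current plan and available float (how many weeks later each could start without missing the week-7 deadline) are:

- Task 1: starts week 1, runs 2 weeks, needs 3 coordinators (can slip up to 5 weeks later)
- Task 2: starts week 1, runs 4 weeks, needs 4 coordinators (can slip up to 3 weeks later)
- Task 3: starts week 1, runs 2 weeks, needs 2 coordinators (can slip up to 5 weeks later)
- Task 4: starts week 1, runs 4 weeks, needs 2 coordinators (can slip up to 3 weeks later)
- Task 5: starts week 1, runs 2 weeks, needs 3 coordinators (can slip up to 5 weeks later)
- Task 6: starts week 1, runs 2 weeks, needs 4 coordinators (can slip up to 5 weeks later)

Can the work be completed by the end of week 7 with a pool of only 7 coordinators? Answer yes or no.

no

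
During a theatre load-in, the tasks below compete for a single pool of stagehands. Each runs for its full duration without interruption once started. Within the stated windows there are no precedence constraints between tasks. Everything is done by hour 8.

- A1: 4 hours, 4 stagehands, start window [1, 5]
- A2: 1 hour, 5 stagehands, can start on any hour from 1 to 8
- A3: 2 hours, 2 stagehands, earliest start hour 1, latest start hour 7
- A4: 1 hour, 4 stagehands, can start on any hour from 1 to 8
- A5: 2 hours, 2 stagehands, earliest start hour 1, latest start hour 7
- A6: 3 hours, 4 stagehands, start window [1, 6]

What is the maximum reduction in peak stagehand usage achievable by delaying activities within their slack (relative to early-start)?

Early-start peak: h1:21  h2:12  h3:8  h4:4  h5:0  h6:0  h7:0  h8:0 ⇒ 21.
Leveled (A1@1, A2@5, A3@1, A4@3, A5@1, A6@6): h1:8  h2:8  h3:8  h4:4  h5:5  h6:4  h7:4  h8:4 ⇒ 8.
Reduction 21 − 8 = 13.

13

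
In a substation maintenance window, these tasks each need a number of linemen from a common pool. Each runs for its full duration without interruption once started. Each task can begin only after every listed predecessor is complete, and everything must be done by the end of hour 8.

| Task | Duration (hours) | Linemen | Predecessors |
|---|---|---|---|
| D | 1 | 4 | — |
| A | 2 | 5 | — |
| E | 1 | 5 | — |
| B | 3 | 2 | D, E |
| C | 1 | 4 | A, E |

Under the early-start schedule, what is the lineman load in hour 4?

2

At early start, hour 4 has: B.
Demand: 2 = 2.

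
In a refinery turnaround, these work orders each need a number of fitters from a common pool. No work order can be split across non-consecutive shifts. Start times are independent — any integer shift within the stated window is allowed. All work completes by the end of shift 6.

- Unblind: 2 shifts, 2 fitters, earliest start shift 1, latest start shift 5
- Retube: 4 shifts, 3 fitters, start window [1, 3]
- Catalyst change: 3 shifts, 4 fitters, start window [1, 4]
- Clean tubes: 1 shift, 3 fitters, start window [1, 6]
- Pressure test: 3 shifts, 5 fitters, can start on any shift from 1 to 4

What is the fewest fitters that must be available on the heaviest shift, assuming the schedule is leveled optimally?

Early-start (Unblind@1, Retube@1, Catalyst change@1, Clean tubes@1, Pressure test@1) gives peak 17: s1:17  s2:14  s3:12  s4:3  s5:0  s6:0.
Shift Clean tubes→5, Pressure test→4.
Schedule Unblind@1, Retube@1, Catalyst change@1, Clean tubes@5, Pressure test@4: s1:9  s2:9  s3:7  s4:8  s5:8  s6:5 — peak 9.

9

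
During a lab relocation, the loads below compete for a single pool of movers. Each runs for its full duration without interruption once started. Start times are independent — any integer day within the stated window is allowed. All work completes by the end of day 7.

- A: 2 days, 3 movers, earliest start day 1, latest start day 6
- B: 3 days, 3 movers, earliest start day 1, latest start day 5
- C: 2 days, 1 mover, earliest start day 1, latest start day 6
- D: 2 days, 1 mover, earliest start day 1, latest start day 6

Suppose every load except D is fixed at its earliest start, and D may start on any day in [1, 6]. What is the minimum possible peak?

7

D@1: d1:8  d2:8  d3:3  d4:0  d5:0  d6:0  d7:0 → peak 8
D@2: d1:7  d2:8  d3:4  d4:0  d5:0  d6:0  d7:0 → peak 8
D@3: d1:7  d2:7  d3:4  d4:1  d5:0  d6:0  d7:0 → peak 7
D@4: d1:7  d2:7  d3:3  d4:1  d5:1  d6:0  d7:0 → peak 7
D@5: d1:7  d2:7  d3:3  d4:0  d5:1  d6:1  d7:0 → peak 7
D@6: d1:7  d2:7  d3:3  d4:0  d5:0  d6:1  d7:1 → peak 7
Best is D@3, peak 7.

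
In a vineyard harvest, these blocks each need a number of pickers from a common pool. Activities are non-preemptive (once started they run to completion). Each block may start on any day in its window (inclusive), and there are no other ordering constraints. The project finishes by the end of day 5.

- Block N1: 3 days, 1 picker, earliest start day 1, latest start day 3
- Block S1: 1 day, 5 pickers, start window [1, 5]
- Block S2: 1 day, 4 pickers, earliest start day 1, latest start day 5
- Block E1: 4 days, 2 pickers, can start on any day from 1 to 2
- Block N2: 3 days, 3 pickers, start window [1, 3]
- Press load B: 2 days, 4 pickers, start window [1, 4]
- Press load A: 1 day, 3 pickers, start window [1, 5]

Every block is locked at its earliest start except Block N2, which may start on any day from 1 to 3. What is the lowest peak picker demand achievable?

19

Block N2@1: d1:22  d2:10  d3:6  d4:2  d5:0 → peak 22
Block N2@2: d1:19  d2:10  d3:6  d4:5  d5:0 → peak 19
Block N2@3: d1:19  d2:7  d3:6  d4:5  d5:3 → peak 19
Best is Block N2@2, peak 19.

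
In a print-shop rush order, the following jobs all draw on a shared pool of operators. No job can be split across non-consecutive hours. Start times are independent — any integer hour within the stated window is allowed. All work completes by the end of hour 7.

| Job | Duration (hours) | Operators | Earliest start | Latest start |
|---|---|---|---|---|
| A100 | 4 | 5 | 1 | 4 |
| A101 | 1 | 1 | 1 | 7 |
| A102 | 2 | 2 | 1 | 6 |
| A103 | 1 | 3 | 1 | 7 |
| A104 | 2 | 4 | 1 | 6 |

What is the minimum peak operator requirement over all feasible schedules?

Early-start (A100@1, A101@1, A102@1, A103@1, A104@1) gives peak 15: h1:15  h2:11  h3:5  h4:5  h5:0  h6:0  h7:0.
Shift A102→5, A103→5, A104→6.
Schedule A100@1, A101@1, A102@5, A103@5, A104@6: h1:6  h2:5  h3:5  h4:5  h5:5  h6:6  h7:4 — peak 6.
Total operator-hours = 36 over 7 hours ⇒ peak ≥ ⌈36/7⌉ = 6, so 6 is optimal.

6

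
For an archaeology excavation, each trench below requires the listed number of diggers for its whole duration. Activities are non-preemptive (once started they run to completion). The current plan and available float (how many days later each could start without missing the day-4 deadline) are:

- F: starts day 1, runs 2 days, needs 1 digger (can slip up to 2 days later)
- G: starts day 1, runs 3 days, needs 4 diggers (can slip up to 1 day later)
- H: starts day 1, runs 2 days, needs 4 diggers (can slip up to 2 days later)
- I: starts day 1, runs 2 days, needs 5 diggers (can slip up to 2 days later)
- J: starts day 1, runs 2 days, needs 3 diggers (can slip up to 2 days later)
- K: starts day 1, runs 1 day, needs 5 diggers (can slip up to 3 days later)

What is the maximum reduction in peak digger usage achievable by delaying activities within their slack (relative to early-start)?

Early-start peak: d1:22  d2:17  d3:4  d4:0 ⇒ 22.
Leveled (F@1, G@2, H@3, I@1, J@3, K@1): d1:11  d2:10  d3:11  d4:11 ⇒ 11.
Reduction 22 − 11 = 11.

11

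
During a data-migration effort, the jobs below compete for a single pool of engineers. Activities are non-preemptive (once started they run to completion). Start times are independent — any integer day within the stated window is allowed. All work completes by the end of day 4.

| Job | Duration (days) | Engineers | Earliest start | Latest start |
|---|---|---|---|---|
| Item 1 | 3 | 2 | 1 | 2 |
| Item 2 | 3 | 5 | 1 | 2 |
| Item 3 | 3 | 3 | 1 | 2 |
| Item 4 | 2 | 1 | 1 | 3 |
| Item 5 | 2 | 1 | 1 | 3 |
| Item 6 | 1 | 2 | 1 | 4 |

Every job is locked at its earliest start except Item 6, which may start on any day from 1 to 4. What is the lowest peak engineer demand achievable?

Item 6@1: d1:14  d2:12  d3:10  d4:0 → peak 14
Item 6@2: d1:12  d2:14  d3:10  d4:0 → peak 14
Item 6@3: d1:12  d2:12  d3:12  d4:0 → peak 12
Item 6@4: d1:12  d2:12  d3:10  d4:2 → peak 12
Best is Item 6@3, peak 12.

12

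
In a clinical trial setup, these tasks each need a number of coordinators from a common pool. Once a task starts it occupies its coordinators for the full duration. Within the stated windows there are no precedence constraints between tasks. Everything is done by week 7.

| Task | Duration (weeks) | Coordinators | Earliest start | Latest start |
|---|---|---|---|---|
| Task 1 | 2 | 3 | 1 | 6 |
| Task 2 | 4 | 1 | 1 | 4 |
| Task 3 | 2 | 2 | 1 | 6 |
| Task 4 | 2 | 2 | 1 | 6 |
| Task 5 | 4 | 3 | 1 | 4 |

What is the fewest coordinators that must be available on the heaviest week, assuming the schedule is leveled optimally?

6

Early-start (Task 1@1, Task 2@1, Task 3@1, Task 4@1, Task 5@1) gives peak 11: w1:11  w2:11  w3:4  w4:4  w5:0  w6:0  w7:0.
Shift Task 4→3, Task 5→3.
Schedule Task 1@1, Task 2@1, Task 3@1, Task 4@3, Task 5@3: w1:6  w2:6  w3:6  w4:6  w5:3  w6:3  w7:0 — peak 6.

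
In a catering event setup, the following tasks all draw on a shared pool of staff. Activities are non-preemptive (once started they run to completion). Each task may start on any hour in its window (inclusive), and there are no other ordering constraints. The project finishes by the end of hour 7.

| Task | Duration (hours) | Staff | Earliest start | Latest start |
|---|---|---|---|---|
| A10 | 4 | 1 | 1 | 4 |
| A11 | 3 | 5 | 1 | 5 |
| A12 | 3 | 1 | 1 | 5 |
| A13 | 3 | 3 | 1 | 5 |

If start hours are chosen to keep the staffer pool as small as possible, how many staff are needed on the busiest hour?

Early-start (A10@1, A11@1, A12@1, A13@1) gives peak 10: h1:10  h2:10  h3:10  h4:1  h5:0  h6:0  h7:0.
Shift A11→5.
Schedule A10@1, A11@5, A12@1, A13@1: h1:5  h2:5  h3:5  h4:1  h5:5  h6:5  h7:5 — peak 5.
Total staffer-hours = 31 over 7 hours ⇒ peak ≥ ⌈31/7⌉ = 5, so 5 is optimal.

5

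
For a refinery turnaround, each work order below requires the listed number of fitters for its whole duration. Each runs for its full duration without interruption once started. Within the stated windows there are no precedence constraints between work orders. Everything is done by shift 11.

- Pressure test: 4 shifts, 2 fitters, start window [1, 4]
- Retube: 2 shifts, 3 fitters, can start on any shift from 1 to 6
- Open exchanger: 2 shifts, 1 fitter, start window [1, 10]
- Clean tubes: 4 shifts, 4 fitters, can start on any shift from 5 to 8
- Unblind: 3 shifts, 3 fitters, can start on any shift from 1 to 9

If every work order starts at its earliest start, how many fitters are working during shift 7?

At early start, shift 7 has: Clean tubes.
Demand: 4 = 4.

4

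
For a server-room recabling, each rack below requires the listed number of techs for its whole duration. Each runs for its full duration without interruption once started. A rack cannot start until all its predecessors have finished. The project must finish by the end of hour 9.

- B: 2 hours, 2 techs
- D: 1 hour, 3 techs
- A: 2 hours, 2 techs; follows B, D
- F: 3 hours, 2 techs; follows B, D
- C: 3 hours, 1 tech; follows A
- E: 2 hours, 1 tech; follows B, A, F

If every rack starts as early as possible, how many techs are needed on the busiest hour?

5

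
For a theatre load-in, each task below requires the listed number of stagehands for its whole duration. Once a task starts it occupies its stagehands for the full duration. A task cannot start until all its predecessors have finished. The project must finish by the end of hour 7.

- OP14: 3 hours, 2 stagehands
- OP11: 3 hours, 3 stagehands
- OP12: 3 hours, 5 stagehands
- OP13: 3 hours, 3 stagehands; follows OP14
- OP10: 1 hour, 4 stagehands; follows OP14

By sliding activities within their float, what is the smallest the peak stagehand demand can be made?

Early-start (OP14@1, OP11@1, OP12@1, OP13@4, OP10@4) gives peak 10: h1:10  h2:10  h3:10  h4:7  h5:3  h6:3  h7:0.
Shift OP11→4, OP10→7.
Schedule OP14@1, OP11@4, OP12@1, OP13@4, OP10@7: h1:7  h2:7  h3:7  h4:6  h5:6  h6:6  h7:4 — peak 7.
Total stagehand-hours = 43 over 7 hours ⇒ peak ≥ ⌈43/7⌉ = 7, so 7 is optimal.

7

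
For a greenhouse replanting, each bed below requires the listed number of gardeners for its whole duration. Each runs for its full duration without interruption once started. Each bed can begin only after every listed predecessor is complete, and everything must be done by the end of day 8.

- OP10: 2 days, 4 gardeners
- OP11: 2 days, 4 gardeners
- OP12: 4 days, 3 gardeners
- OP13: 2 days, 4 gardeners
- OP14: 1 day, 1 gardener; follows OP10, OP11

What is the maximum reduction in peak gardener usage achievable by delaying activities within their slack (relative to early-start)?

8

Early-start peak: d1:15  d2:15  d3:4  d4:3  d5:0  d6:0  d7:0  d8:0 ⇒ 15.
Leveled (OP10@1, OP11@3, OP12@1, OP13@5, OP14@5): d1:7  d2:7  d3:7  d4:7  d5:5  d6:4  d7:0  d8:0 ⇒ 7.
Reduction 15 − 7 = 8.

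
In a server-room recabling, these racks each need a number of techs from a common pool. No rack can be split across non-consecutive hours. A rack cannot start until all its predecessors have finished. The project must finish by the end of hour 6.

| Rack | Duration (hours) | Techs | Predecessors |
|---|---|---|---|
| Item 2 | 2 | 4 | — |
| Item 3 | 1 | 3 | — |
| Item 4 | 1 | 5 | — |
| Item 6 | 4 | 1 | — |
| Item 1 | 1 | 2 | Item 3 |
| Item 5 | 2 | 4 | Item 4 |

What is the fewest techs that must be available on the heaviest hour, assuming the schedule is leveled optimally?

Early-start (Item 2@1, Item 3@1, Item 4@1, Item 6@1, Item 1@2, Item 5@2) gives peak 13: h1:13  h2:11  h3:5  h4:1  h5:0  h6:0.
Shift Item 3→3, Item 4→4, Item 1→5, Item 5→5.
Schedule Item 2@1, Item 3@3, Item 4@4, Item 6@1, Item 1@5, Item 5@5: h1:5  h2:5  h3:4  h4:6  h5:6  h6:4 — peak 6.

6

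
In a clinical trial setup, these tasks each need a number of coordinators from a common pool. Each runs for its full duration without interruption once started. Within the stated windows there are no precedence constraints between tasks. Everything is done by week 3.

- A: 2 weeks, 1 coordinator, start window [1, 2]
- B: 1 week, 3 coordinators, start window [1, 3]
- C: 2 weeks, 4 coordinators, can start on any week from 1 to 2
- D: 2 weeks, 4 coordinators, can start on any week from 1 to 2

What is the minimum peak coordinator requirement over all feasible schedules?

9

Early-start (A@1, B@1, C@1, D@1) gives peak 12: w1:12  w2:9  w3:0.
Shift D→2.
Schedule A@1, B@1, C@1, D@2: w1:8  w2:9  w3:4 — peak 9.
No arrangement of the 24 feasible schedules does better.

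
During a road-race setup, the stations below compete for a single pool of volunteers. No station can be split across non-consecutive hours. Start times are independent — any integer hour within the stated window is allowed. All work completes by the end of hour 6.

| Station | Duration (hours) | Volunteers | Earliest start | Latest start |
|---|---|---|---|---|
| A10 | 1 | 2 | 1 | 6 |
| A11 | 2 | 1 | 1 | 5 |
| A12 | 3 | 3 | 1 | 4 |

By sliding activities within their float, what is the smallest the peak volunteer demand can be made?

3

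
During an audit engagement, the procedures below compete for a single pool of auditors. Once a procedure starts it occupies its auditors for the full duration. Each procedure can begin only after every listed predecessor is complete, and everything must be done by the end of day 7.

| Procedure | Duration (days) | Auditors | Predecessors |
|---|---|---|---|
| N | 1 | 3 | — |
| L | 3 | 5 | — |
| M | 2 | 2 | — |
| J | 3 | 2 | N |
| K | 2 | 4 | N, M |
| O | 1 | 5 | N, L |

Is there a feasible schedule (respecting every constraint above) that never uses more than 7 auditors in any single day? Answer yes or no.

yes

Schedule N@1, L@2, M@1, J@3, K@5, O@7: d1:5  d2:7  d3:7  d4:7  d5:6  d6:4  d7:5 — peak 7 ≤ 7.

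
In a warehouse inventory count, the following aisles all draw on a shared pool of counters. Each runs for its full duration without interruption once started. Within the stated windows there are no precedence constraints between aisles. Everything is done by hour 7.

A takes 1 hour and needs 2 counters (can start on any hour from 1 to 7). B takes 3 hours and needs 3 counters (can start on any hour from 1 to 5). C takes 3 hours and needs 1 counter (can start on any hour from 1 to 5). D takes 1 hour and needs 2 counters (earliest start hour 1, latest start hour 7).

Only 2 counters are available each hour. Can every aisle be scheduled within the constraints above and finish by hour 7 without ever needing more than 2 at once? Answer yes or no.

no

Total counter-hours = 16; over 7 hours the average is 16/7 > 2, so some hour must exceed 2.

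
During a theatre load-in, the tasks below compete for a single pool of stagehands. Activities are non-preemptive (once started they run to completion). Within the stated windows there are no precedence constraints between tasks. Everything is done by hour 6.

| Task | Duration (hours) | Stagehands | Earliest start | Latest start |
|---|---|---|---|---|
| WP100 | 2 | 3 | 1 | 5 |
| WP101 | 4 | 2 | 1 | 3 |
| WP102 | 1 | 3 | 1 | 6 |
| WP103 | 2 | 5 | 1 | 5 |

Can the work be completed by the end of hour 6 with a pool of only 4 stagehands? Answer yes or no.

Total stagehand-hours = 27; over 6 hours the average is 27/6 > 4, so some hour must exceed 4.

no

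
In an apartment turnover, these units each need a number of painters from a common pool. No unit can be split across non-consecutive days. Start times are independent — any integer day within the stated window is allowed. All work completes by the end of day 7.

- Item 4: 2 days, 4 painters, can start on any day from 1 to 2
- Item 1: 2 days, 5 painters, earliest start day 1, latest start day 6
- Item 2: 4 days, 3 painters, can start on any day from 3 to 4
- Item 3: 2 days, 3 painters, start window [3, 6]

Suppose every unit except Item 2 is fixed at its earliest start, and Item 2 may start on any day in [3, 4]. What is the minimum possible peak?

Item 2@3: d1:9  d2:9  d3:6  d4:6  d5:3  d6:3  d7:0 → peak 9
Item 2@4: d1:9  d2:9  d3:3  d4:6  d5:3  d6:3  d7:3 → peak 9
Best is Item 2@3, peak 9.

9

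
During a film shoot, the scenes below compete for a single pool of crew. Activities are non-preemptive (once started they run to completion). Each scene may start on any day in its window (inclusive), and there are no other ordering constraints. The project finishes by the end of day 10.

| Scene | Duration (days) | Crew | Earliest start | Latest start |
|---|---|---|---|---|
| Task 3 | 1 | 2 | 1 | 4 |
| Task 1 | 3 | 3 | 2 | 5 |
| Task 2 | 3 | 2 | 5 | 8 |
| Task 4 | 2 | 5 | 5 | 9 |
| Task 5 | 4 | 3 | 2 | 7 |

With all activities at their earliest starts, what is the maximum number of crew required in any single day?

10

Early-start schedule: Task 3@1, Task 1@2, Task 2@5, Task 4@5, Task 5@2.
Load per day: day 1: 2, day 2: 6, day 3: 6, day 4: 6, day 5: 10, day 6: 7, day 7: 2, day 8: 0, day 9: 0, day 10: 0.
Peak is 10.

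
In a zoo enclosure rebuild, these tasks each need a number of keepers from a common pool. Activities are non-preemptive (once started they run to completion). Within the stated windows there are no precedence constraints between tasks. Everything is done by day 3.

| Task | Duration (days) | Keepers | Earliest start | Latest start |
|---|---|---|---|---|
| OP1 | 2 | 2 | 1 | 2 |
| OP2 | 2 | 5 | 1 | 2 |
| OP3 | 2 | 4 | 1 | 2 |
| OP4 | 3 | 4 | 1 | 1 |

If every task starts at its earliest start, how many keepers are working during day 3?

4

At early start, day 3 has: OP4.
Demand: 4 = 4.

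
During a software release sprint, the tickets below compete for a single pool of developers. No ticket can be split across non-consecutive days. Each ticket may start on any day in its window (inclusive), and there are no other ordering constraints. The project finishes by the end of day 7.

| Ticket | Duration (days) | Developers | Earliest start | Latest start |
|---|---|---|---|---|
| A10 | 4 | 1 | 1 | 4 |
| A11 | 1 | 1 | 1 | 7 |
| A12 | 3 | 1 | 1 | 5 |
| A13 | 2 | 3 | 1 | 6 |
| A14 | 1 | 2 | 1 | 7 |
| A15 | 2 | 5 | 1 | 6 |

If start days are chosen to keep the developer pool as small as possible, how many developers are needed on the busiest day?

5

Early-start (A10@1, A11@1, A12@1, A13@1, A14@1, A15@1) gives peak 13: d1:13  d2:10  d3:2  d4:1  d5:0  d6:0  d7:0.
Shift A13→2, A15→5.
Schedule A10@1, A11@1, A12@1, A13@2, A14@1, A15@5: d1:5  d2:5  d3:5  d4:1  d5:5  d6:5  d7:0 — peak 5.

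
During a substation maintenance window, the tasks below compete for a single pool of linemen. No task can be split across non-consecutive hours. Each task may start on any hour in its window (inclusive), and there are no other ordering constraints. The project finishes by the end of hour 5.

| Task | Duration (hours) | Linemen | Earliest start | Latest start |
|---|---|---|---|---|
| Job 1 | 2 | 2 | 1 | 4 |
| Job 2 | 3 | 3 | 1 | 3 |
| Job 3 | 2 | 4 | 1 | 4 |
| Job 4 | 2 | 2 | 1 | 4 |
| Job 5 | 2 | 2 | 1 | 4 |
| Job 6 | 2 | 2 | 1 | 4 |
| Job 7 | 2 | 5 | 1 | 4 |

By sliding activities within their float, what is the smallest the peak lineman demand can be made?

10

Early-start (Job 1@1, Job 2@1, Job 3@1, Job 4@1, Job 5@1, Job 6@1, Job 7@1) gives peak 20: h1:20  h2:20  h3:3  h4:0  h5:0.
Shift Job 3→3, Job 4→3, Job 5→4, Job 6→4.
Schedule Job 1@1, Job 2@1, Job 3@3, Job 4@3, Job 5@4, Job 6@4, Job 7@1: h1:10  h2:10  h3:9  h4:10  h5:4 — peak 10.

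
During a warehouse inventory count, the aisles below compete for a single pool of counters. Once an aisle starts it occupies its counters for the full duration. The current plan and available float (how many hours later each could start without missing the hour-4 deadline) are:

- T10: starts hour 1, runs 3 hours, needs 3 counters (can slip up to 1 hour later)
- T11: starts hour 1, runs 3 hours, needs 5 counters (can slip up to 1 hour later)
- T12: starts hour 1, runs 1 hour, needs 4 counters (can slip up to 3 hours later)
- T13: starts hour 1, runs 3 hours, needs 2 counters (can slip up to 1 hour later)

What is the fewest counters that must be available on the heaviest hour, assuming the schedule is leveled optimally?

Early-start (T10@1, T11@1, T12@1, T13@1) gives peak 14: h1:14  h2:10  h3:10  h4:0.
Shift T12→4.
Schedule T10@1, T11@1, T12@4, T13@1: h1:10  h2:10  h3:10  h4:4 — peak 10.

10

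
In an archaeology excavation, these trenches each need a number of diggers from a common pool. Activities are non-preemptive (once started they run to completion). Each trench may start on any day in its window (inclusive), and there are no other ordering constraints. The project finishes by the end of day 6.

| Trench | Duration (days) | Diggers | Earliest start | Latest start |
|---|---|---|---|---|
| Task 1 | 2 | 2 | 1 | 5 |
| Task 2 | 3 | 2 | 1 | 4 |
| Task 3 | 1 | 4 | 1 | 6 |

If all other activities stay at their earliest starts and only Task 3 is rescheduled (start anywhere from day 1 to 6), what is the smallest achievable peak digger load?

4

Task 3@1: d1:8  d2:4  d3:2  d4:0  d5:0  d6:0 → peak 8
Task 3@2: d1:4  d2:8  d3:2  d4:0  d5:0  d6:0 → peak 8
Task 3@3: d1:4  d2:4  d3:6  d4:0  d5:0  d6:0 → peak 6
Task 3@4: d1:4  d2:4  d3:2  d4:4  d5:0  d6:0 → peak 4
Task 3@5: d1:4  d2:4  d3:2  d4:0  d5:4  d6:0 → peak 4
Task 3@6: d1:4  d2:4  d3:2  d4:0  d5:0  d6:4 → peak 4
Best is Task 3@4, peak 4.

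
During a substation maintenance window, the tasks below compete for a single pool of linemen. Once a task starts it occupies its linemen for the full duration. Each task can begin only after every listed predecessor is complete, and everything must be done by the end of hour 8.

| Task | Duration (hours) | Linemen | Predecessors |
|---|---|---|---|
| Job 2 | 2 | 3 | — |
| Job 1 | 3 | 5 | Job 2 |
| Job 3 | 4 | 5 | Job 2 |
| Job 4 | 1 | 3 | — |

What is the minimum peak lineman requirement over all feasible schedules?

Schedule Job 2@1, Job 1@3, Job 3@3, Job 4@1: h1:6  h2:3  h3:10  h4:10  h5:10  h6:5  h7:0  h8:0 — peak 10.

10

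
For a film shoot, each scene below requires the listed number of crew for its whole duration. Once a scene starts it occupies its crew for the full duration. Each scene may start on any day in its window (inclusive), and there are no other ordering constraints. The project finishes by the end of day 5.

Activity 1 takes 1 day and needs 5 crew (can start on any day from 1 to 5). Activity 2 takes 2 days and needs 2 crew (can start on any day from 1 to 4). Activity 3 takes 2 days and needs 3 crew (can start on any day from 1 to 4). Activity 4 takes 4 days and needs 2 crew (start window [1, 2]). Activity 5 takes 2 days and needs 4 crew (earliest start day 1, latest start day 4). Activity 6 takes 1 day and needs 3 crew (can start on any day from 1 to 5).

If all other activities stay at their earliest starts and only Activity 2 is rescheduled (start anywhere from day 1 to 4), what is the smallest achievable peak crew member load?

17

Activity 2@1: d1:19  d2:11  d3:2  d4:2  d5:0 → peak 19
Activity 2@2: d1:17  d2:11  d3:4  d4:2  d5:0 → peak 17
Activity 2@3: d1:17  d2:9  d3:4  d4:4  d5:0 → peak 17
Activity 2@4: d1:17  d2:9  d3:2  d4:4  d5:2 → peak 17
Best is Activity 2@2, peak 17.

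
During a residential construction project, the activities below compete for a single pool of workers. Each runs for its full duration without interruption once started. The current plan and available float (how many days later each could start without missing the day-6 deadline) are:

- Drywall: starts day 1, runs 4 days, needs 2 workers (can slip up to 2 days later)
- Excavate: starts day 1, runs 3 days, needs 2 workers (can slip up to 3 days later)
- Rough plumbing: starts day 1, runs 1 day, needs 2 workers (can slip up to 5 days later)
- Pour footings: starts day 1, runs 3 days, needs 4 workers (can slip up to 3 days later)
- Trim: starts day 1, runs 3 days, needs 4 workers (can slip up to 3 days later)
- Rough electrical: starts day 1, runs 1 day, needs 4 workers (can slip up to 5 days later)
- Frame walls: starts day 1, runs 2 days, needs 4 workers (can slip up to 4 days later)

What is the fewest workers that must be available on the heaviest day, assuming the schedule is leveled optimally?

10

Early-start (Drywall@1, Excavate@1, Rough plumbing@1, Pour footings@1, Trim@1, Rough electrical@1, Frame walls@1) gives peak 22: d1:22  d2:16  d3:12  d4:2  d5:0  d6:0.
Shift Trim→4, Rough electrical→4, Frame walls→5.
Schedule Drywall@1, Excavate@1, Rough plumbing@1, Pour footings@1, Trim@4, Rough electrical@4, Frame walls@5: d1:10  d2:8  d3:8  d4:10  d5:8  d6:8 — peak 10.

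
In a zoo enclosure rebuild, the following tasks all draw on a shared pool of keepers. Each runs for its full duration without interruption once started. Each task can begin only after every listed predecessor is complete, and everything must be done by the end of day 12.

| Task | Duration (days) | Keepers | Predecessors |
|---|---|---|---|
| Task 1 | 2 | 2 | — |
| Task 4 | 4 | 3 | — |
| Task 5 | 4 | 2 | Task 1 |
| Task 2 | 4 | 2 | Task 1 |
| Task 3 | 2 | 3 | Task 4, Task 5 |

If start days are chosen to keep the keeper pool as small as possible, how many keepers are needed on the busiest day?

Early-start (Task 1@1, Task 4@1, Task 5@3, Task 2@3, Task 3@7) gives peak 7: d1:5  d2:5  d3:7  d4:7  d5:4  d6:4  d7:3  d8:3  d9:0  d10:0  d11:0  d12:0.
Shift Task 4→3, Task 5→7, Task 2→7, Task 3→11.
Schedule Task 1@1, Task 4@3, Task 5@7, Task 2@7, Task 3@11: d1:2  d2:2  d3:3  d4:3  d5:3  d6:3  d7:4  d8:4  d9:4  d10:4  d11:3  d12:3 — peak 4.
Total keeper-days = 38 over 12 days ⇒ peak ≥ ⌈38/12⌉ = 4, so 4 is optimal.

4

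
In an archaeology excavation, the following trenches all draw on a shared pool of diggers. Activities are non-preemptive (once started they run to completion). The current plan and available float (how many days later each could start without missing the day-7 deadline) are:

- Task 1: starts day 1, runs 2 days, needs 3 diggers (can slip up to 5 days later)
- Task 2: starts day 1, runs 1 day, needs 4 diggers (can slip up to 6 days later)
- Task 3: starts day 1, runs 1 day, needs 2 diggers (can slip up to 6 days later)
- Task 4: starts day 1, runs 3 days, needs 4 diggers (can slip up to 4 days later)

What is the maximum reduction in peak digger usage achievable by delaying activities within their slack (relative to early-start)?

Early-start peak: d1:13  d2:7  d3:4  d4:0  d5:0  d6:0  d7:0 ⇒ 13.
Leveled (Task 1@1, Task 2@3, Task 3@4, Task 4@5): d1:3  d2:3  d3:4  d4:2  d5:4  d6:4  d7:4 ⇒ 4.
Reduction 13 − 4 = 9.

9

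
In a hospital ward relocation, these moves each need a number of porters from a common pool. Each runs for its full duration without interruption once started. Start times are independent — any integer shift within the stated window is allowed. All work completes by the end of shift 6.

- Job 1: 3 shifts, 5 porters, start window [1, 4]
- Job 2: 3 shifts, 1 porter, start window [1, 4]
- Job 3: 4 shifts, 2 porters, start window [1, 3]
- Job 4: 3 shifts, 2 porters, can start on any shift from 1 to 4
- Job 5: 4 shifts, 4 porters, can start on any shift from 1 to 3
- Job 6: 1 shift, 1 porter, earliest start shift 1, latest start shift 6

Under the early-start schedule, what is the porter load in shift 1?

At early start, shift 1 has: Job 1, Job 2, Job 3, Job 4, Job 5, Job 6.
Demand: 5 + 1 + 2 + 2 + 4 + 1 = 15.

15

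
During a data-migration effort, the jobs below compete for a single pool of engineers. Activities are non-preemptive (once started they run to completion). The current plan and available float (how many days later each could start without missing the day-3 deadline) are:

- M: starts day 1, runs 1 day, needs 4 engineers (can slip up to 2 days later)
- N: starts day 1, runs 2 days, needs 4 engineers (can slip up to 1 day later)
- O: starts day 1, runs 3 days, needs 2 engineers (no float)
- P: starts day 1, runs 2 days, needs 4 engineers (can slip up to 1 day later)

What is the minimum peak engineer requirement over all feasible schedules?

10

Early-start (M@1, N@1, O@1, P@1) gives peak 14: d1:14  d2:10  d3:2.
Shift P→2.
Schedule M@1, N@1, O@1, P@2: d1:10  d2:10  d3:6 — peak 10.
No arrangement of the 12 feasible schedules does better.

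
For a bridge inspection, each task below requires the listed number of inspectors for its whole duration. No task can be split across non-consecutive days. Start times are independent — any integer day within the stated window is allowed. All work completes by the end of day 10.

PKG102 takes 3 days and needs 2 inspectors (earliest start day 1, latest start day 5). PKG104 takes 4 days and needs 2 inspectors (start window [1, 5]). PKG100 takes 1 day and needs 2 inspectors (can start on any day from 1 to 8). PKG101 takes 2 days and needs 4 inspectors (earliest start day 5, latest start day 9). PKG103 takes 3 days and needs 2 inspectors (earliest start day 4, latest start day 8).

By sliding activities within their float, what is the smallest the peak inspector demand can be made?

Early-start (PKG102@1, PKG104@1, PKG100@1, PKG101@5, PKG103@4) gives peak 6: d1:6  d2:4  d3:4  d4:4  d5:6  d6:6  d7:0  d8:0  d9:0  d10:0.
Shift PKG100→4, PKG103→7.
Schedule PKG102@1, PKG104@1, PKG100@4, PKG101@5, PKG103@7: d1:4  d2:4  d3:4  d4:4  d5:4  d6:4  d7:2  d8:2  d9:2  d10:0 — peak 4.

4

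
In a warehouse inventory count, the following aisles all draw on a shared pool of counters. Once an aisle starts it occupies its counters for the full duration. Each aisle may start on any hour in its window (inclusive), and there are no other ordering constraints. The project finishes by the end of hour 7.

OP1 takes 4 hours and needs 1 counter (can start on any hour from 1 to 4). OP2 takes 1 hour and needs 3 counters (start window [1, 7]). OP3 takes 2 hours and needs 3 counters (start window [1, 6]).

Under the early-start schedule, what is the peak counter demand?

7

Early-start schedule: OP1@1, OP2@1, OP3@1.
Load per hour: hour 1: 7, hour 2: 4, hour 3: 1, hour 4: 1, hour 5: 0, hour 6: 0, hour 7: 0.
Peak is 7.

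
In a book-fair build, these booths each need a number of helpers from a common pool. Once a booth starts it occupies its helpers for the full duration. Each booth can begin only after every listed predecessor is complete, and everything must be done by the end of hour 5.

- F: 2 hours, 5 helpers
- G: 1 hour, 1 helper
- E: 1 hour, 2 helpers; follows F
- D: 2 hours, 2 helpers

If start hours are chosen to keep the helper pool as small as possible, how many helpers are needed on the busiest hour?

5

Early-start (F@1, G@1, E@3, D@1) gives peak 8: h1:8  h2:7  h3:2  h4:0  h5:0.
Shift G→3, D→3.
Schedule F@1, G@3, E@3, D@3: h1:5  h2:5  h3:5  h4:2  h5:0 — peak 5.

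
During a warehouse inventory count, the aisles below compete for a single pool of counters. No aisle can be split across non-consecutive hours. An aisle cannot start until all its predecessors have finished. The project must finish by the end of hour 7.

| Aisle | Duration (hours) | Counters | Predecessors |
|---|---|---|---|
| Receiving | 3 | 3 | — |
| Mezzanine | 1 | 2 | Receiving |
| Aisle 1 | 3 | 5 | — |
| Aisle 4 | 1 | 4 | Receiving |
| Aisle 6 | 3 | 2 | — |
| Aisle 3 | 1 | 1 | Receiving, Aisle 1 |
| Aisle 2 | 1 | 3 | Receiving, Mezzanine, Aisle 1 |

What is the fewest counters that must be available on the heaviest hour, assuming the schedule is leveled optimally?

8

Early-start (Receiving@1, Mezzanine@4, Aisle 1@1, Aisle 4@4, Aisle 6@1, Aisle 3@4, Aisle 2@5) gives peak 10: h1:10  h2:10  h3:10  h4:7  h5:3  h6:0  h7:0.
Shift Aisle 6→4, Aisle 3→5.
Schedule Receiving@1, Mezzanine@4, Aisle 1@1, Aisle 4@4, Aisle 6@4, Aisle 3@5, Aisle 2@5: h1:8  h2:8  h3:8  h4:8  h5:6  h6:2  h7:0 — peak 8.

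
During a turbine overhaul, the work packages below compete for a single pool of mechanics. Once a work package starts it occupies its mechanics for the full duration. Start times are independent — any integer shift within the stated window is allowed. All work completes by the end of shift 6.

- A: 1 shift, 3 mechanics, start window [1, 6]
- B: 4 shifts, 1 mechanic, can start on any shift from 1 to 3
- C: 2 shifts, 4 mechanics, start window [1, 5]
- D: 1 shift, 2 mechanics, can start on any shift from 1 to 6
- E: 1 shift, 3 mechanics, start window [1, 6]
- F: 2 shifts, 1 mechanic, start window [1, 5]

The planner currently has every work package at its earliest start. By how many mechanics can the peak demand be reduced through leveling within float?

10

Early-start peak: s1:14  s2:6  s3:1  s4:1  s5:0  s6:0 ⇒ 14.
Leveled (A@1, B@1, C@5, D@2, E@4, F@2): s1:4  s2:4  s3:2  s4:4  s5:4  s6:4 ⇒ 4.
Reduction 14 − 4 = 10.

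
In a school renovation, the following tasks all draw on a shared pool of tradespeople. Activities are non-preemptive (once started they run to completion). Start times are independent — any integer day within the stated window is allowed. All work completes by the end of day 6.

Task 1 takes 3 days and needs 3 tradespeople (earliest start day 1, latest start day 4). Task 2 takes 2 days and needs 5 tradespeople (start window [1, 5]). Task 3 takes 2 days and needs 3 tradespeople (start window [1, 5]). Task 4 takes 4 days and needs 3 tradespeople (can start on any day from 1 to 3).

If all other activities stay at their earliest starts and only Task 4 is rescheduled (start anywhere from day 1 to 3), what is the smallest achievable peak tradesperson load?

11

Task 4@1: d1:14  d2:14  d3:6  d4:3  d5:0  d6:0 → peak 14
Task 4@2: d1:11  d2:14  d3:6  d4:3  d5:3  d6:0 → peak 14
Task 4@3: d1:11  d2:11  d3:6  d4:3  d5:3  d6:3 → peak 11
Best is Task 4@3, peak 11.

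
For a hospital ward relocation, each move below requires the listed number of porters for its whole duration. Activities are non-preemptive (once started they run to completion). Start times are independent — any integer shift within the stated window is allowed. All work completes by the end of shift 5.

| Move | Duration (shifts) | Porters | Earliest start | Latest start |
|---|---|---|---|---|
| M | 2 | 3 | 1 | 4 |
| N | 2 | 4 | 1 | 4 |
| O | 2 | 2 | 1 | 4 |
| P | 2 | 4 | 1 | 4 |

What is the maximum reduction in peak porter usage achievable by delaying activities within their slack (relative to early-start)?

6

Early-start peak: s1:13  s2:13  s3:0  s4:0  s5:0 ⇒ 13.
Leveled (M@1, N@1, O@3, P@3): s1:7  s2:7  s3:6  s4:6  s5:0 ⇒ 7.
Reduction 13 − 7 = 6.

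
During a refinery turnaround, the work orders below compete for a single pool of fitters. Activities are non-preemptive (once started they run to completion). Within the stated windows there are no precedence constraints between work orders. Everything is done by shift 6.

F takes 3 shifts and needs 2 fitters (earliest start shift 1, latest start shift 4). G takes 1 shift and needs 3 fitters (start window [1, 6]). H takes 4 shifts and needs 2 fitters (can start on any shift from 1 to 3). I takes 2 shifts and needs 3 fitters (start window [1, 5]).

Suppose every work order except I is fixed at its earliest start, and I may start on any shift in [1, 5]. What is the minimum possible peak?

7

I@1: s1:10  s2:7  s3:4  s4:2  s5:0  s6:0 → peak 10
I@2: s1:7  s2:7  s3:7  s4:2  s5:0  s6:0 → peak 7
I@3: s1:7  s2:4  s3:7  s4:5  s5:0  s6:0 → peak 7
I@4: s1:7  s2:4  s3:4  s4:5  s5:3  s6:0 → peak 7
I@5: s1:7  s2:4  s3:4  s4:2  s5:3  s6:3 → peak 7
Best is I@2, peak 7.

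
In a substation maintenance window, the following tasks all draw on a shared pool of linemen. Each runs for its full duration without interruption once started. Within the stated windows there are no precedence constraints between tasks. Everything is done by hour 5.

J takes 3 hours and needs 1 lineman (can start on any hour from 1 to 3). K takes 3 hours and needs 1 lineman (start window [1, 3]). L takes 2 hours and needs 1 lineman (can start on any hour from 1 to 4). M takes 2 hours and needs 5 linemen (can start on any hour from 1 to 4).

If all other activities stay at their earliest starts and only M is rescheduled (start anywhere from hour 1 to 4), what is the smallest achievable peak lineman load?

5

M@1: h1:8  h2:8  h3:2  h4:0  h5:0 → peak 8
M@2: h1:3  h2:8  h3:7  h4:0  h5:0 → peak 8
M@3: h1:3  h2:3  h3:7  h4:5  h5:0 → peak 7
M@4: h1:3  h2:3  h3:2  h4:5  h5:5 → peak 5
Best is M@4, peak 5.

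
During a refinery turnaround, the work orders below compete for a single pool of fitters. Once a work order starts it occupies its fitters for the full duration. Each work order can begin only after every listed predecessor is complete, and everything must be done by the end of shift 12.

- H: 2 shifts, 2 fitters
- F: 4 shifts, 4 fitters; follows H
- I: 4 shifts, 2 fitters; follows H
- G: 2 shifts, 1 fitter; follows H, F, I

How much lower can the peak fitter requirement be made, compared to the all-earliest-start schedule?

Early-start peak: s1:2  s2:2  s3:6  s4:6  s5:6  s6:6  s7:1  s8:1  s9:0  s10:0  s11:0  s12:0 ⇒ 6.
Leveled (H@1, F@3, I@7, G@11): s1:2  s2:2  s3:4  s4:4  s5:4  s6:4  s7:2  s8:2  s9:2  s10:2  s11:1  s12:1 ⇒ 4.
Reduction 6 − 4 = 2.

2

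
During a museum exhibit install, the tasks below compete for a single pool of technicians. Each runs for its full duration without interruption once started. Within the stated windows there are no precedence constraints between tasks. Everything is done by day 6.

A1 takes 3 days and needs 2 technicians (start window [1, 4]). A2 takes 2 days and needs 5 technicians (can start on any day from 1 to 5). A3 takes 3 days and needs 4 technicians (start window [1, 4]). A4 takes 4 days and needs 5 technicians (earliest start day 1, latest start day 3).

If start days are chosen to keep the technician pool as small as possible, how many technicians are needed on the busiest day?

Early-start (A1@1, A2@1, A3@1, A4@1) gives peak 16: d1:16  d2:16  d3:11  d4:5  d5:0  d6:0.
Shift A3→4, A4→3.
Schedule A1@1, A2@1, A3@4, A4@3: d1:7  d2:7  d3:7  d4:9  d5:9  d6:9 — peak 9.

9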